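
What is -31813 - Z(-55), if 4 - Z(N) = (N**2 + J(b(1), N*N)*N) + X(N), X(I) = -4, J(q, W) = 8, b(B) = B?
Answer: -29236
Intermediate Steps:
Z(N) = 8 - N**2 - 8*N (Z(N) = 4 - ((N**2 + 8*N) - 4) = 4 - (-4 + N**2 + 8*N) = 4 + (4 - N**2 - 8*N) = 8 - N**2 - 8*N)
-31813 - Z(-55) = -31813 - (8 - 1*(-55)**2 - 8*(-55)) = -31813 - (8 - 1*3025 + 440) = -31813 - (8 - 3025 + 440) = -31813 - 1*(-2577) = -31813 + 2577 = -29236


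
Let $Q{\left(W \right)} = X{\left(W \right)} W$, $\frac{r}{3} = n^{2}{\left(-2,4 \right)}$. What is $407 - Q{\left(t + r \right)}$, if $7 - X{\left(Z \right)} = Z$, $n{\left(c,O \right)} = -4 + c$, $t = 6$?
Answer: $12605$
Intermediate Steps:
$r = 108$ ($r = 3 \left(-4 - 2\right)^{2} = 3 \left(-6\right)^{2} = 3 \cdot 36 = 108$)
$X{\left(Z \right)} = 7 - Z$
$Q{\left(W \right)} = W \left(7 - W\right)$ ($Q{\left(W \right)} = \left(7 - W\right) W = W \left(7 - W\right)$)
$407 - Q{\left(t + r \right)} = 407 - \left(6 + 108\right) \left(7 - \left(6 + 108\right)\right) = 407 - 114 \left(7 - 114\right) = 407 - 114 \left(-107\right) = 407 - -12198 = 407 + 12198 = 12605$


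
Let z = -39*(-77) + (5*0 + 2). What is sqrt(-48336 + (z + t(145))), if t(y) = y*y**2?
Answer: sqrt(3003294) ≈ 1733.0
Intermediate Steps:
t(y) = y**3
z = 3005 (z = 3003 + (0 + 2) = 3003 + 2 = 3005)
sqrt(-48336 + (z + t(145))) = sqrt(-48336 + (3005 + 145**3)) = sqrt(-48336 + (3005 + 3048625)) = sqrt(-48336 + 3051630) = sqrt(3003294)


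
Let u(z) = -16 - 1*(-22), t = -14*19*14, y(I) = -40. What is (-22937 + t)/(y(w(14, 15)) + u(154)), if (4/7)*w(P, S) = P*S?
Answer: 26661/34 ≈ 784.15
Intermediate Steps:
w(P, S) = 7*P*S/4 (w(P, S) = 7*(P*S)/4 = 7*P*S/4)
t = -3724 (t = -266*14 = -3724)
u(z) = 6 (u(z) = -16 + 22 = 6)
(-22937 + t)/(y(w(14, 15)) + u(154)) = (-22937 - 3724)/(-40 + 6) = -26661/(-34) = -26661*(-1/34) = 26661/34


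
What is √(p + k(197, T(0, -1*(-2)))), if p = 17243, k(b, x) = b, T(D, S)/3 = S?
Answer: 4*√1090 ≈ 132.06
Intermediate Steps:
T(D, S) = 3*S
√(p + k(197, T(0, -1*(-2)))) = √(17243 + 197) = √17440 = 4*√1090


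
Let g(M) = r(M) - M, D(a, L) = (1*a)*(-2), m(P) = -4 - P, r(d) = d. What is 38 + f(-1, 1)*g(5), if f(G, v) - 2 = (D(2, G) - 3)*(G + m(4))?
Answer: 38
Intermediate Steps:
D(a, L) = -2*a (D(a, L) = a*(-2) = -2*a)
f(G, v) = 58 - 7*G (f(G, v) = 2 + (-2*2 - 3)*(G + (-4 - 1*4)) = 2 + (-4 - 3)*(G + (-4 - 4)) = 2 - 7*(G - 8) = 2 - 7*(-8 + G) = 2 + (56 - 7*G) = 58 - 7*G)
g(M) = 0 (g(M) = M - M = 0)
38 + f(-1, 1)*g(5) = 38 + (58 - 7*(-1))*0 = 38 + (58 + 7)*0 = 38 + 65*0 = 38 + 0 = 38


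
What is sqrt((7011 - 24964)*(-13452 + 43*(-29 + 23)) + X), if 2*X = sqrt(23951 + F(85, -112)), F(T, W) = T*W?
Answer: sqrt(984542520 + 2*sqrt(14431))/2 ≈ 15689.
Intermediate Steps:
X = sqrt(14431)/2 (X = sqrt(23951 + 85*(-112))/2 = sqrt(23951 - 9520)/2 = sqrt(14431)/2 ≈ 60.065)
sqrt((7011 - 24964)*(-13452 + 43*(-29 + 23)) + X) = sqrt((7011 - 24964)*(-13452 + 43*(-29 + 23)) + sqrt(14431)/2) = sqrt(-17953*(-13452 + 43*(-6)) + sqrt(14431)/2) = sqrt(-17953*(-13452 - 258) + sqrt(14431)/2) = sqrt(-17953*(-13710) + sqrt(14431)/2) = sqrt(246135630 + sqrt(14431)/2)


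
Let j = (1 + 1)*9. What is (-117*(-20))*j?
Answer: 42120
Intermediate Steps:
j = 18 (j = 2*9 = 18)
(-117*(-20))*j = -117*(-20)*18 = 2340*18 = 42120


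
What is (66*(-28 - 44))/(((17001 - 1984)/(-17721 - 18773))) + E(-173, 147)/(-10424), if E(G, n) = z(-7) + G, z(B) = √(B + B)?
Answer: 1807727340853/156537208 - I*√14/10424 ≈ 11548.0 - 0.00035895*I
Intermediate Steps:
z(B) = √2*√B (z(B) = √(2*B) = √2*√B)
E(G, n) = G + I*√14 (E(G, n) = √2*√(-7) + G = √2*(I*√7) + G = I*√14 + G = G + I*√14)
(66*(-28 - 44))/(((17001 - 1984)/(-17721 - 18773))) + E(-173, 147)/(-10424) = (66*(-28 - 44))/(((17001 - 1984)/(-17721 - 18773))) + (-173 + I*√14)/(-10424) = (66*(-72))/((15017/(-36494))) + (-173 + I*√14)*(-1/10424) = -4752/(15017*(-1/36494)) + (173/10424 - I*√14/10424) = -4752/(-15017/36494) + (173/10424 - I*√14/10424) = -4752*(-36494/15017) + (173/10424 - I*√14/10424) = 173419488/15017 + (173/10424 - I*√14/10424) = 1807727340853/156537208 - I*√14/10424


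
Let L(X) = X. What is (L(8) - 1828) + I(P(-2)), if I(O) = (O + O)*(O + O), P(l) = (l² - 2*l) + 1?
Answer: -1496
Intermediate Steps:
P(l) = 1 + l² - 2*l
I(O) = 4*O² (I(O) = (2*O)*(2*O) = 4*O²)
(L(8) - 1828) + I(P(-2)) = (8 - 1828) + 4*(1 + (-2)² - 2*(-2))² = -1820 + 4*(1 + 4 + 4)² = -1820 + 4*9² = -1820 + 4*81 = -1820 + 324 = -1496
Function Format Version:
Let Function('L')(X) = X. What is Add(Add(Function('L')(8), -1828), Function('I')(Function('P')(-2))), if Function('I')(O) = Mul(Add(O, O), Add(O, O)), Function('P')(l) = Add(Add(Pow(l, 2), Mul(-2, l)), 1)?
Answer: -1496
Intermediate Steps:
Function('P')(l) = Add(1, Pow(l, 2), Mul(-2, l))
Function('I')(O) = Mul(4, Pow(O, 2)) (Function('I')(O) = Mul(Mul(2, O), Mul(2, O)) = Mul(4, Pow(O, 2)))
Add(Add(Function('L')(8), -1828), Function('I')(Function('P')(-2))) = Add(Add(8, -1828), Mul(4, Pow(Add(1, Pow(-2, 2), Mul(-2, -2)), 2))) = Add(-1820, Mul(4, Pow(Add(1, 4, 4), 2))) = Add(-1820, Mul(4, Pow(9, 2))) = Add(-1820, Mul(4, 81)) = Add(-1820, 324) = -1496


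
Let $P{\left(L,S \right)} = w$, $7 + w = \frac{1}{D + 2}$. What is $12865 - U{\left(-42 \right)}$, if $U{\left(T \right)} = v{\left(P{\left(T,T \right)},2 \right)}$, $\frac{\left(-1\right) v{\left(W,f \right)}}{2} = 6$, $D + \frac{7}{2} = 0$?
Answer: $12877$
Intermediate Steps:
$D = - \frac{7}{2}$ ($D = - \frac{7}{2} + 0 = - \frac{7}{2} \approx -3.5$)
$w = - \frac{23}{3}$ ($w = -7 + \frac{1}{- \frac{7}{2} + 2} = -7 + \frac{1}{- \frac{3}{2}} = -7 - \frac{2}{3} = - \frac{23}{3} \approx -7.6667$)
$P{\left(L,S \right)} = - \frac{23}{3}$
$v{\left(W,f \right)} = -12$ ($v{\left(W,f \right)} = \left(-2\right) 6 = -12$)
$U{\left(T \right)} = -12$
$12865 - U{\left(-42 \right)} = 12865 - -12 = 12865 + 12 = 12877$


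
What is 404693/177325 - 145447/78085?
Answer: 1161812726/2769284525 ≈ 0.41954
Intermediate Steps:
404693/177325 - 145447/78085 = 1161812726/2769284525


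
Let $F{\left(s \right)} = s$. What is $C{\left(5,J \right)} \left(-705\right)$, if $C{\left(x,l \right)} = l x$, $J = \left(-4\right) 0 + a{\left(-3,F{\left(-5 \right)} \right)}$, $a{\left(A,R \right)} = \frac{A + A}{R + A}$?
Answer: $- \frac{10575}{4} \approx -2643.8$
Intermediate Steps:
$a{\left(A,R \right)} = \frac{2 A}{A + R}$
$J = \frac{3}{4}$ ($J = \left(-4\right) 0 + 2 \left(-3\right) \frac{1}{-3 - 5} = 0 + 2 \left(-3\right) \frac{1}{-8} = 0 + 2 \left(-3\right) \left(- \frac{1}{8}\right) = 0 + \frac{3}{4} = \frac{3}{4} \approx 0.75$)
$C{\left(5,J \right)} \left(-705\right) = \frac{3}{4} \cdot 5 \left(-705\right) = \frac{15}{4} \left(-705\right) = - \frac{10575}{4}$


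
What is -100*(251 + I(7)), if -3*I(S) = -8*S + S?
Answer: -80200/3 ≈ -26733.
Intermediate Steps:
I(S) = 7*S/3 (I(S) = -(-8*S + S)/3 = -(-7)*S/3 = 7*S/3)
-100*(251 + I(7)) = -100*(251 + (7/3)*7) = -100*(251 + 49/3) = -100*802/3 = -80200/3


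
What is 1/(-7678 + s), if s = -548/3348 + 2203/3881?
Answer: -3248397/24939879952 ≈ -0.00013025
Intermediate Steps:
s = 1312214/3248397 (s = -548*1/3348 + 2203*(1/3881) = -137/837 + 2203/3881 = 1312214/3248397 ≈ 0.40396)
1/(-7678 + s) = 1/(-7678 + 1312214/3248397) = 1/(-24939879952/3248397) = -3248397/24939879952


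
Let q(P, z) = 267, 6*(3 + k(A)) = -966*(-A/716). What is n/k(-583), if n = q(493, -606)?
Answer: -191172/96011 ≈ -1.9911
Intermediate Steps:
k(A) = -3 + 161*A/716 (k(A) = -3 + (-966*(-A/716))/6 = -3 + (-(-483)*A/358)/6 = -3 + (483*A/358)/6 = -3 + 161*A/716)
n = 267
n/k(-583) = 267/(-3 + (161/716)*(-583)) = 267/(-3 - 93863/716) = 267/(-96011/716) = 267*(-716/96011) = -191172/96011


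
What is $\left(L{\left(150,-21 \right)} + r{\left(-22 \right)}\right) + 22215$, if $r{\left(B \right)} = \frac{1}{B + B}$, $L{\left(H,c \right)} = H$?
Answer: $\frac{984059}{44} \approx 22365.0$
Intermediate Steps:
$r{\left(B \right)} = \frac{1}{2 B}$
$\left(L{\left(150,-21 \right)} + r{\left(-22 \right)}\right) + 22215 = \left(150 + \frac{1}{2 \left(-22\right)}\right) + 22215 = \left(150 + \frac{1}{2} \left(- \frac{1}{22}\right)\right) + 22215 = \left(150 - \frac{1}{44}\right) + 22215 = \frac{6599}{44} + 22215 = \frac{984059}{44}$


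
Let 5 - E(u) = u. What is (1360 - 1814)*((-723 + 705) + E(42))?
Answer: 24970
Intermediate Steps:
E(u) = 5 - u
(1360 - 1814)*((-723 + 705) + E(42)) = (1360 - 1814)*((-723 + 705) + (5 - 1*42)) = -454*(-18 + (5 - 42)) = -454*(-18 - 37) = -454*(-55) = 24970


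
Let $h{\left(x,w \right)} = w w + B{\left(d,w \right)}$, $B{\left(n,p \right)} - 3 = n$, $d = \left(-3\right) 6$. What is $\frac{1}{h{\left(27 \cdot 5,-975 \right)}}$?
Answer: $\frac{1}{950610} \approx 1.052 \cdot 10^{-6}$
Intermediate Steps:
$d = -18$
$B{\left(n,p \right)} = 3 + n$
$h{\left(x,w \right)} = -15 + w^{2}$ ($h{\left(x,w \right)} = w w + \left(3 - 18\right) = w^{2} - 15 = -15 + w^{2}$)
$\frac{1}{h{\left(27 \cdot 5,-975 \right)}} = \frac{1}{-15 + \left(-975\right)^{2}} = \frac{1}{-15 + 950625} = \frac{1}{950610}$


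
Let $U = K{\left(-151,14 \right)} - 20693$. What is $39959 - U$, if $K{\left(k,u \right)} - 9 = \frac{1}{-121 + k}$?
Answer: $\frac{16494897}{272} \approx 60643.0$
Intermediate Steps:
$K{\left(k,u \right)} = 9 + \frac{1}{-121 + k}$
$U = - \frac{5626049}{272}$ ($U = \frac{-1088 + 9 \left(-151\right)}{-121 - 151} - 20693 = \frac{-1088 - 1359}{-272} - 20693 = \left(- \frac{1}{272}\right) \left(-2447\right) - 20693 = \frac{2447}{272} - 20693 = - \frac{5626049}{272} \approx -20684.0$)
$39959 - U = 39959 - - \frac{5626049}{272} = 39959 + \frac{5626049}{272} = \frac{16494897}{272}$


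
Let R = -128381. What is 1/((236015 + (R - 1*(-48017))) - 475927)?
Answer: -1/320276 ≈ -3.1223e-6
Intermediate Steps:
1/((236015 + (R - 1*(-48017))) - 475927) = 1/((236015 + (-128381 - 1*(-48017))) - 475927) = 1/((236015 + (-128381 + 48017)) - 475927) = 1/((236015 - 80364) - 475927) = 1/(155651 - 475927) = 1/(-320276) = -1/320276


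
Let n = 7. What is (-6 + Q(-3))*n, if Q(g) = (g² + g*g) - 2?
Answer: 70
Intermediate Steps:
Q(g) = -2 + 2*g² (Q(g) = (g² + g²) - 2 = 2*g² - 2 = -2 + 2*g²)
(-6 + Q(-3))*n = (-6 + (-2 + 2*(-3)²))*7 = (-6 + (-2 + 2*9))*7 = (-6 + (-2 + 18))*7 = (-6 + 16)*7 = 10*7 = 70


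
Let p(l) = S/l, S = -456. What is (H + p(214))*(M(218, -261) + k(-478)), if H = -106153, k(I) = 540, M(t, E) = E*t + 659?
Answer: 632662605701/107 ≈ 5.9127e+9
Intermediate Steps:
M(t, E) = 659 + E*t
p(l) = -456/l
(H + p(214))*(M(218, -261) + k(-478)) = (-106153 - 456/214)*((659 - 261*218) + 540) = (-106153 - 456*1/214)*((659 - 56898) + 540) = (-106153 - 228/107)*(-56239 + 540) = -11358599/107*(-55699) = 632662605701/107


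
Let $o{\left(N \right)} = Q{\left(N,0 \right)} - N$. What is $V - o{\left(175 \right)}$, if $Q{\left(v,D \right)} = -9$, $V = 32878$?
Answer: $33062$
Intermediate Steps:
$o{\left(N \right)} = -9 - N$
$V - o{\left(175 \right)} = 32878 - \left(-9 - 175\right) = 32878 - -184 = 32878 + 184 = 33062$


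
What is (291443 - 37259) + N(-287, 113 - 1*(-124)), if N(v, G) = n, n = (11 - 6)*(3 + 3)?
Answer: 254214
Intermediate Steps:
n = 30 (n = 5*6 = 30)
N(v, G) = 30
(291443 - 37259) + N(-287, 113 - 1*(-124)) = (291443 - 37259) + 30 = 254184 + 30 = 254214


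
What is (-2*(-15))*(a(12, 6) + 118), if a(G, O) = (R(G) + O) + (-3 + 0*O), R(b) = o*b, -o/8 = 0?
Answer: 3630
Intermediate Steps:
o = 0 (o = -8*0 = 0)
R(b) = 0 (R(b) = 0*b = 0)
a(G, O) = -3 + O (a(G, O) = (0 + O) + (-3 + 0*O) = O + (-3 + 0) = O - 3 = -3 + O)
(-2*(-15))*(a(12, 6) + 118) = (-2*(-15))*((-3 + 6) + 118) = 30*(3 + 118) = 30*121 = 3630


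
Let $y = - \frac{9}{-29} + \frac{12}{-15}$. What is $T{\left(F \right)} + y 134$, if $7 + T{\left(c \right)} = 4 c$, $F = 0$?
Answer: $- \frac{10529}{145} \approx -72.614$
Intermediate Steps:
$y = - \frac{71}{145}$ ($y = \left(-9\right) \left(- \frac{1}{29}\right) + 12 \left(- \frac{1}{15}\right) = \frac{9}{29} - \frac{4}{5} = - \frac{71}{145} \approx -0.48966$)
$T{\left(c \right)} = -7 + 4 c$
$T{\left(F \right)} + y 134 = \left(-7 + 4 \cdot 0\right) - \frac{9514}{145} = \left(-7 + 0\right) - \frac{9514}{145} = -7 - \frac{9514}{145} = - \frac{10529}{145}$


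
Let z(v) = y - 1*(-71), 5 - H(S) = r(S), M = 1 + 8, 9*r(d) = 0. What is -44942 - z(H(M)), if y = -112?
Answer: -44901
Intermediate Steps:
r(d) = 0 (r(d) = (⅑)*0 = 0)
M = 9
H(S) = 5 (H(S) = 5 - 1*0 = 5 + 0 = 5)
z(v) = -41 (z(v) = -112 - 1*(-71) = -112 + 71 = -41)
-44942 - z(H(M)) = -44942 - 1*(-41) = -44942 + 41 = -44901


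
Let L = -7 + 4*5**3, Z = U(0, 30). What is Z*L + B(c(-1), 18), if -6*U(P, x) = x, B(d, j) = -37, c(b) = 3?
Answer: -2502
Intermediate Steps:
U(P, x) = -x/6
Z = -5 (Z = -1/6*30 = -5)
L = 493 (L = -7 + 4*125 = -7 + 500 = 493)
Z*L + B(c(-1), 18) = -5*493 - 37 = -2465 - 37 = -2502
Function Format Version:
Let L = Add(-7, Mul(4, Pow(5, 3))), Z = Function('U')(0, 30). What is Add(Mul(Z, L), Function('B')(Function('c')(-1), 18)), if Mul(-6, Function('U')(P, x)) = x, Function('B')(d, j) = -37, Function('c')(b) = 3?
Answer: -2502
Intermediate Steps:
Function('U')(P, x) = Mul(Rational(-1, 6), x)
Z = -5 (Z = Mul(Rational(-1, 6), 30) = -5)
L = 493 (L = Add(-7, Mul(4, 125)) = Add(-7, 500) = 493)
Add(Mul(Z, L), Function('B')(Function('c')(-1), 18)) = Add(Mul(-5, 493), -37) = Add(-2465, -37) = -2502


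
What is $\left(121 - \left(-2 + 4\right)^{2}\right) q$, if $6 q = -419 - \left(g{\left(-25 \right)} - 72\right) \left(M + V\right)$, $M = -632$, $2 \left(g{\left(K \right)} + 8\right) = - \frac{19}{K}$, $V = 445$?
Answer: $- \frac{29850483}{100} \approx -2.9851 \cdot 10^{5}$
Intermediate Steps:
$g{\left(K \right)} = -8 - \frac{19}{2 K}$ ($g{\left(K \right)} = -8 + \frac{\left(-19\right) \frac{1}{K}}{2} = -8 - \frac{19}{2 K}$)
$q = - \frac{765397}{300}$ ($q = \frac{-419 - \left(\left(-8 - \frac{19}{2 \left(-25\right)}\right) - 72\right) \left(-632 + 445\right)}{6} = \frac{-419 - \left(\left(-8 - - \frac{19}{50}\right) - 72\right) \left(-187\right)}{6} = \frac{-419 - \left(\left(-8 + \frac{19}{50}\right) - 72\right) \left(-187\right)}{6} = \frac{-419 - \left(- \frac{381}{50} - 72\right) \left(-187\right)}{6} = \frac{-419 - \left(- \frac{3981}{50}\right) \left(-187\right)}{6} = \frac{-419 - \frac{744447}{50}}{6} = \frac{1}{6} \left(- \frac{765397}{50}\right) = - \frac{765397}{300} \approx -2551.3$)
$\left(121 - \left(-2 + 4\right)^{2}\right) q = \left(121 - \left(-2 + 4\right)^{2}\right) \left(- \frac{765397}{300}\right) = \left(121 - 2^{2}\right) \left(- \frac{765397}{300}\right) = \left(121 - 4\right) \left(- \frac{765397}{300}\right) = 117 \left(- \frac{765397}{300}\right) = - \frac{29850483}{100}$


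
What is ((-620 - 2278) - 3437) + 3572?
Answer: -2763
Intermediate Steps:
((-620 - 2278) - 3437) + 3572 = (-2898 - 3437) + 3572 = -6335 + 3572 = -2763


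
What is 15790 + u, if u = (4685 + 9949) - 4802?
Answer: 25622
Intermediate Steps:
u = 9832 (u = 14634 - 4802 = 9832)
15790 + u = 15790 + 9832 = 25622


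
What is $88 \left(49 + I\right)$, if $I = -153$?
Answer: $-9152$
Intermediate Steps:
$88 \left(49 + I\right) = 88 \left(49 - 153\right) = 88 \left(-104\right) = -9152$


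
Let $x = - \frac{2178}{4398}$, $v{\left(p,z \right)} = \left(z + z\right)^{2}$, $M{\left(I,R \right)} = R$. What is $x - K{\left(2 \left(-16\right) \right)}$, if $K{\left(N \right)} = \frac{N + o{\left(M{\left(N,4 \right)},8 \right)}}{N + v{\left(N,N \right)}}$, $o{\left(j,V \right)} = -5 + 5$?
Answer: $- \frac{45368}{93091} \approx -0.48735$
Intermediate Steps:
$o{\left(j,V \right)} = 0$
$v{\left(p,z \right)} = 4 z^{2}$ ($v{\left(p,z \right)} = \left(2 z\right)^{2} = 4 z^{2}$)
$x = - \frac{363}{733}$ ($x = \left(-2178\right) \frac{1}{4398} = - \frac{363}{733} \approx -0.49522$)
$K{\left(N \right)} = \frac{N}{N + 4 N^{2}}$ ($K{\left(N \right)} = \frac{N + 0}{N + 4 N^{2}} = \frac{N}{N + 4 N^{2}}$)
$x - K{\left(2 \left(-16\right) \right)} = - \frac{363}{733} - \frac{1}{1 + 4 \cdot 2 \left(-16\right)} = - \frac{363}{733} - \frac{1}{1 + 4 \left(-32\right)} = - \frac{363}{733} - \frac{1}{1 - 128} = - \frac{363}{733} - \frac{1}{-127} = - \frac{363}{733} - - \frac{1}{127} = - \frac{363}{733} + \frac{1}{127} = - \frac{45368}{93091}$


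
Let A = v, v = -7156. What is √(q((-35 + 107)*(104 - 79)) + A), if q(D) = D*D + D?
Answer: 2*√808661 ≈ 1798.5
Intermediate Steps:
q(D) = D + D² (q(D) = D² + D = D + D²)
A = -7156
√(q((-35 + 107)*(104 - 79)) + A) = √(((-35 + 107)*(104 - 79))*(1 + (-35 + 107)*(104 - 79)) - 7156) = √((72*25)*(1 + 72*25) - 7156) = √(1800*(1 + 1800) - 7156) = √(1800*1801 - 7156) = √(3241800 - 7156) = √3234644 = 2*√808661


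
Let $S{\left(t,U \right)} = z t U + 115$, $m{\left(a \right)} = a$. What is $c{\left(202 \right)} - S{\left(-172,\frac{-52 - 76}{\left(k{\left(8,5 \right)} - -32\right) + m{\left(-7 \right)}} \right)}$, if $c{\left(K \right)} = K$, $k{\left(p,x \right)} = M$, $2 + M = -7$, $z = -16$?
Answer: $22103$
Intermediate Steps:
$M = -9$ ($M = -2 - 7 = -9$)
$k{\left(p,x \right)} = -9$
$S{\left(t,U \right)} = 115 - 16 U t$ ($S{\left(t,U \right)} = - 16 t U + 115 = - 16 U t + 115 = 115 - 16 U t$)
$c{\left(202 \right)} - S{\left(-172,\frac{-52 - 76}{\left(k{\left(8,5 \right)} - -32\right) + m{\left(-7 \right)}} \right)} = 202 - \left(115 - 16 \frac{-52 - 76}{\left(-9 - -32\right) - 7} \left(-172\right)\right) = 202 - \left(115 - 16 \left(- \frac{128}{\left(-9 + 32\right) - 7}\right) \left(-172\right)\right) = 202 - \left(115 - 16 \left(- \frac{128}{23 - 7}\right) \left(-172\right)\right) = 202 - \left(115 - 16 \left(- \frac{128}{16}\right) \left(-172\right)\right) = 202 - \left(115 - 16 \left(\left(-128\right) \frac{1}{16}\right) \left(-172\right)\right) = 202 - \left(115 - \left(-128\right) \left(-172\right)\right) = 202 - \left(115 - 22016\right) = 202 - -21901 = 202 + 21901 = 22103$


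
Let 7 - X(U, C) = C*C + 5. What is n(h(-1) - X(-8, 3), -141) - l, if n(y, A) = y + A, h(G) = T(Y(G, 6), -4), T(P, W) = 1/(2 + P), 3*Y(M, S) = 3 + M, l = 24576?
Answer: -197677/8 ≈ -24710.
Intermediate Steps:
X(U, C) = 2 - C² (X(U, C) = 7 - (C*C + 5) = 7 - (C² + 5) = 7 - (5 + C²) = 7 + (-5 - C²) = 2 - C²)
Y(M, S) = 1 + M/3 (Y(M, S) = (3 + M)/3 = 1 + M/3)
h(G) = 1/(3 + G/3) (h(G) = 1/(2 + (1 + G/3)) = 1/(3 + G/3))
n(y, A) = A + y
n(h(-1) - X(-8, 3), -141) - l = (-141 + (3/(9 - 1) - (2 - 1*3²))) - 1*24576 = (-141 + (3/8 - (2 - 1*9))) - 24576 = (-141 + (3*(⅛) - (2 - 9))) - 24576 = (-141 + (3/8 - 1*(-7))) - 24576 = (-141 + (3/8 + 7)) - 24576 = (-141 + 59/8) - 24576 = -1069/8 - 24576 = -197677/8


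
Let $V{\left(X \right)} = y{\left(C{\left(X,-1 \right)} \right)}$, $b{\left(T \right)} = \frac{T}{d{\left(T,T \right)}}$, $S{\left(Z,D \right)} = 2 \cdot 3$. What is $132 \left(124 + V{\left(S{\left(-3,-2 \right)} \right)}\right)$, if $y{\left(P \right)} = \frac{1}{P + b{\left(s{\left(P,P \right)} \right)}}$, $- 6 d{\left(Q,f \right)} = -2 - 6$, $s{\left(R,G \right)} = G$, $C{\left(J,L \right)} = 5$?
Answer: $\frac{573408}{35} \approx 16383.0$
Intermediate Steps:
$S{\left(Z,D \right)} = 6$
$d{\left(Q,f \right)} = \frac{4}{3}$ ($d{\left(Q,f \right)} = - \frac{-2 - 6}{6} = \left(- \frac{1}{6}\right) \left(-8\right) = \frac{4}{3}$)
$b{\left(T \right)} = \frac{3 T}{4}$ ($b{\left(T \right)} = \frac{T}{\frac{4}{3}} = T \frac{3}{4} = \frac{3 T}{4}$)
$y{\left(P \right)} = \frac{4}{7 P}$ ($y{\left(P \right)} = \frac{1}{P + \frac{3 P}{4}} = \frac{1}{\frac{7}{4} P} = \frac{4}{7 P}$)
$V{\left(X \right)} = \frac{4}{35}$ ($V{\left(X \right)} = \frac{4}{7 \cdot 5} = \frac{4}{7} \cdot \frac{1}{5} = \frac{4}{35}$)
$132 \left(124 + V{\left(S{\left(-3,-2 \right)} \right)}\right) = 132 \left(124 + \frac{4}{35}\right) = 132 \cdot \frac{4344}{35} = \frac{573408}{35}$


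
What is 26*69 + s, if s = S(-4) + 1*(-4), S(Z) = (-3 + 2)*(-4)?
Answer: 1794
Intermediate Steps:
S(Z) = 4 (S(Z) = -1*(-4) = 4)
s = 0 (s = 4 + 1*(-4) = 4 - 4 = 0)
26*69 + s = 26*69 + 0 = 1794 + 0 = 1794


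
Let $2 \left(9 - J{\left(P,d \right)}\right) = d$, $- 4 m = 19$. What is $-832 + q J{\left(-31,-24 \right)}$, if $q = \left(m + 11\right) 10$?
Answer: $\frac{961}{2} \approx 480.5$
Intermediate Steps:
$m = - \frac{19}{4}$ ($m = \left(- \frac{1}{4}\right) 19 = - \frac{19}{4} \approx -4.75$)
$J{\left(P,d \right)} = 9 - \frac{d}{2}$
$q = \frac{125}{2}$ ($q = \left(- \frac{19}{4} + 11\right) 10 = \frac{25}{4} \cdot 10 = \frac{125}{2} \approx 62.5$)
$-832 + q J{\left(-31,-24 \right)} = -832 + \frac{125 \left(9 - -12\right)}{2} = -832 + \frac{125 \left(9 + 12\right)}{2} = -832 + \frac{125}{2} \cdot 21 = -832 + \frac{2625}{2} = \frac{961}{2}$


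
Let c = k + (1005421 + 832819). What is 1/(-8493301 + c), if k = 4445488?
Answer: -1/2209573 ≈ -4.5258e-7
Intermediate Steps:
c = 6283728 (c = 4445488 + (1005421 + 832819) = 4445488 + 1838240 = 6283728)
1/(-8493301 + c) = 1/(-8493301 + 6283728) = 1/(-2209573) = -1/2209573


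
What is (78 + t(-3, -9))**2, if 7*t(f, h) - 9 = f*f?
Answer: 318096/49 ≈ 6491.8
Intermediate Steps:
t(f, h) = 9/7 + f**2/7 (t(f, h) = 9/7 + (f*f)/7 = 9/7 + f**2/7)
(78 + t(-3, -9))**2 = (78 + (9/7 + (1/7)*(-3)**2))**2 = (78 + (9/7 + (1/7)*9))**2 = (78 + (9/7 + 9/7))**2 = (78 + 18/7)**2 = (564/7)**2 = 318096/49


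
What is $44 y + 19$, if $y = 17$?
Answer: $767$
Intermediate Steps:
$44 y + 19 = 44 \cdot 17 + 19 = 748 + 19 = 767$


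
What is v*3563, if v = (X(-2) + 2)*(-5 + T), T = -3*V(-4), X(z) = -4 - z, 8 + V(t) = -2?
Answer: 0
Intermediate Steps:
V(t) = -10 (V(t) = -8 - 2 = -10)
T = 30 (T = -3*(-10) = 30)
v = 0 (v = ((-4 - 1*(-2)) + 2)*(-5 + 30) = ((-4 + 2) + 2)*25 = (-2 + 2)*25 = 0*25 = 0)
v*3563 = 0*3563 = 0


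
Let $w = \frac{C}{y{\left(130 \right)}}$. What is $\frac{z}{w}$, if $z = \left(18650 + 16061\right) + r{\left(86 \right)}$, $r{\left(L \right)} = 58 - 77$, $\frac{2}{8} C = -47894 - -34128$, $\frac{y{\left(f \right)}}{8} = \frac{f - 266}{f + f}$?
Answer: $\frac{1179528}{447395} \approx 2.6364$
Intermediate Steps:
$y{\left(f \right)} = \frac{4 \left(-266 + f\right)}{f}$ ($y{\left(f \right)} = 8 \frac{f - 266}{f + f} = 8 \frac{-266 + f}{2 f} = \frac{4 \left(-266 + f\right)}{f}$)
$C = -55064$ ($C = 4 \left(-47894 - -34128\right) = 4 \left(-47894 + 34128\right) = 4 \left(-13766\right) = -55064$)
$w = \frac{447395}{34}$ ($w = - \frac{55064}{4 - \frac{1064}{130}} = - \frac{55064}{4 - \frac{532}{65}} = - \frac{55064}{- \frac{272}{65}} = \left(-55064\right) \left(- \frac{65}{272}\right) = \frac{447395}{34} \approx 13159.0$)
$r{\left(L \right)} = -19$
$z = 34692$ ($z = \left(18650 + 16061\right) - 19 = 34711 - 19 = 34692$)
$\frac{z}{w} = \frac{34692}{\frac{447395}{34}} = 34692 \cdot \frac{34}{447395} = \frac{1179528}{447395}$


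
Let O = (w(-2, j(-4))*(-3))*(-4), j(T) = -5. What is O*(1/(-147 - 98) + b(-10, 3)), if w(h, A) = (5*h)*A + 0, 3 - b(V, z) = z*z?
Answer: -176520/49 ≈ -3602.4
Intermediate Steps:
b(V, z) = 3 - z² (b(V, z) = 3 - z*z = 3 - z²)
w(h, A) = 5*A*h (w(h, A) = 5*A*h + 0 = 5*A*h)
O = 600 (O = ((5*(-5)*(-2))*(-3))*(-4) = (50*(-3))*(-4) = -150*(-4) = 600)
O*(1/(-147 - 98) + b(-10, 3)) = 600*(1/(-147 - 98) + (3 - 1*3²)) = 600*(1/(-245) + (3 - 1*9)) = 600*(-1/245 + (3 - 9)) = 600*(-1/245 - 6) = 600*(-1471/245) = -176520/49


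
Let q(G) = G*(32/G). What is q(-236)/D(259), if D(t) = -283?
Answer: -32/283 ≈ -0.11307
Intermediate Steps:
q(G) = 32
q(-236)/D(259) = 32/(-283) = 32*(-1/283) = -32/283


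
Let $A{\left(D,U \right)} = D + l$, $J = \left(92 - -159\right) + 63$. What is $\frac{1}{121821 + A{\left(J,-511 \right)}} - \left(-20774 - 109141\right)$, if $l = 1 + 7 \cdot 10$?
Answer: $\frac{15876392491}{122206} \approx 1.2992 \cdot 10^{5}$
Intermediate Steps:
$J = 314$ ($J = \left(92 + 159\right) + 63 = 251 + 63 = 314$)
$l = 71$ ($l = 1 + 70 = 71$)
$A{\left(D,U \right)} = 71 + D$ ($A{\left(D,U \right)} = D + 71 = 71 + D$)
$\frac{1}{121821 + A{\left(J,-511 \right)}} - \left(-20774 - 109141\right) = \frac{1}{121821 + \left(71 + 314\right)} - \left(-20774 - 109141\right) = \frac{1}{121821 + 385} - \left(-20774 - 109141\right) = \frac{1}{122206} - -129915 = \frac{1}{122206} + 129915 = \frac{15876392491}{122206}$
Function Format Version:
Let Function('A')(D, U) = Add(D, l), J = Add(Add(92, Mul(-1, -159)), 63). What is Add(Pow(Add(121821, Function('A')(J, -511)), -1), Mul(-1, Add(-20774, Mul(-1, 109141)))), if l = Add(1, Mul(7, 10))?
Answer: Rational(15876392491, 122206) ≈ 1.2992e+5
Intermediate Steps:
J = 314 (J = Add(Add(92, 159), 63) = Add(251, 63) = 314)
l = 71 (l = Add(1, 70) = 71)
Function('A')(D, U) = Add(71, D) (Function('A')(D, U) = Add(D, 71) = Add(71, D))
Add(Pow(Add(121821, Function('A')(J, -511)), -1), Mul(-1, Add(-20774, Mul(-1, 109141)))) = Add(Pow(Add(121821, Add(71, 314)), -1), Mul(-1, Add(-20774, Mul(-1, 109141)))) = Add(Pow(Add(121821, 385), -1), Mul(-1, Add(-20774, -109141))) = Add(Pow(122206, -1), Mul(-1, -129915)) = Add(Rational(1, 122206), 129915) = Rational(15876392491, 122206)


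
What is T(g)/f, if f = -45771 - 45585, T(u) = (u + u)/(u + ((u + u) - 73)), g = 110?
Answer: -55/5869623 ≈ -9.3703e-6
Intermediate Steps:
T(u) = 2*u/(-73 + 3*u) (T(u) = (2*u)/(u + (2*u - 73)) = (2*u)/(u + (-73 + 2*u)) = (2*u)/(-73 + 3*u) = 2*u/(-73 + 3*u))
f = -91356
T(g)/f = (2*110/(-73 + 3*110))/(-91356) = (2*110/(-73 + 330))*(-1/91356) = (2*110/257)*(-1/91356) = (2*110*(1/257))*(-1/91356) = (220/257)*(-1/91356) = -55/5869623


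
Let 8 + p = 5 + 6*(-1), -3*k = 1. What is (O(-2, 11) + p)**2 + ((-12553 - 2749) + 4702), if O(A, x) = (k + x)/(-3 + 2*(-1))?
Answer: -2357111/225 ≈ -10476.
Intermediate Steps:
k = -1/3 (k = -1/3*1 = -1/3 ≈ -0.33333)
p = -9 (p = -8 + (5 + 6*(-1)) = -8 + (5 - 6) = -8 - 1 = -9)
O(A, x) = 1/15 - x/5 (O(A, x) = (-1/3 + x)/(-3 + 2*(-1)) = (-1/3 + x)/(-3 - 2) = (-1/3 + x)/(-5) = (-1/3 + x)*(-1/5) = 1/15 - x/5)
(O(-2, 11) + p)**2 + ((-12553 - 2749) + 4702) = ((1/15 - 1/5*11) - 9)**2 + ((-12553 - 2749) + 4702) = ((1/15 - 11/5) - 9)**2 + (-15302 + 4702) = (-32/15 - 9)**2 - 10600 = (-167/15)**2 - 10600 = 27889/225 - 10600 = -2357111/225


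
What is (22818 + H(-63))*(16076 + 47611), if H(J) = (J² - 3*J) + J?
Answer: 1714008231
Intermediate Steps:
H(J) = J² - 2*J
(22818 + H(-63))*(16076 + 47611) = (22818 - 63*(-2 - 63))*(16076 + 47611) = (22818 - 63*(-65))*63687 = (22818 + 4095)*63687 = 26913*63687 = 1714008231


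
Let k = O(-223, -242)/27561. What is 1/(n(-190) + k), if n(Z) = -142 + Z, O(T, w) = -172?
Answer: -27561/9150424 ≈ -0.0030120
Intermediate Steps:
k = -172/27561 ≈ -0.0062407
1/(n(-190) + k) = 1/((-142 - 190) - 172/27561) = 1/(-332 - 172/27561) = 1/(-9150424/27561) = -27561/9150424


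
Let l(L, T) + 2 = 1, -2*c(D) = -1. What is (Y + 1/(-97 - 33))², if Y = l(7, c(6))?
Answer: 17161/16900 ≈ 1.0154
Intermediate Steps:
c(D) = ½ (c(D) = -½*(-1) = ½)
l(L, T) = -1 (l(L, T) = -2 + 1 = -1)
Y = -1
(Y + 1/(-97 - 33))² = (-1 + 1/(-97 - 33))² = (-1 + 1/(-130))² = (-1 - 1/130)² = (-131/130)² = 17161/16900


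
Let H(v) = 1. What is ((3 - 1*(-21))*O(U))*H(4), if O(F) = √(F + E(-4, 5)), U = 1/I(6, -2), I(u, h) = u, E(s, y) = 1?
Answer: 4*√42 ≈ 25.923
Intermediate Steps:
U = ⅙ (U = 1/6 = ⅙ ≈ 0.16667)
O(F) = √(1 + F) (O(F) = √(F + 1) = √(1 + F))
((3 - 1*(-21))*O(U))*H(4) = ((3 - 1*(-21))*√(1 + ⅙))*1 = ((3 + 21)*√(7/6))*1 = (24*(√42/6))*1 = (4*√42)*1 = 4*√42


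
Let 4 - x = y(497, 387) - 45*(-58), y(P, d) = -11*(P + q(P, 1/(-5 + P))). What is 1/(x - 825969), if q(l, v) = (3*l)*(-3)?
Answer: -1/872311 ≈ -1.1464e-6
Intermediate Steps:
q(l, v) = -9*l
y(P, d) = 88*P (y(P, d) = -11*(P - 9*P) = -(-88)*P = 88*P)
x = -46342 (x = 4 - (88*497 - 45*(-58)) = 4 - (43736 + 2610) = 4 - 1*46346 = 4 - 46346 = -46342)
1/(x - 825969) = 1/(-46342 - 825969) = 1/(-872311) = -1/872311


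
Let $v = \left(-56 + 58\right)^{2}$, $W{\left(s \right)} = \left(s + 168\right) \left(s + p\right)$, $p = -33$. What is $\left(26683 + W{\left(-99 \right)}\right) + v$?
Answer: $17579$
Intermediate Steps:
$W{\left(s \right)} = \left(-33 + s\right) \left(168 + s\right)$ ($W{\left(s \right)} = \left(s + 168\right) \left(s - 33\right) = \left(168 + s\right) \left(-33 + s\right) = \left(-33 + s\right) \left(168 + s\right)$)
$v = 4$ ($v = 2^{2} = 4$)
$\left(26683 + W{\left(-99 \right)}\right) + v = \left(26683 + \left(-5544 + \left(-99\right)^{2} + 135 \left(-99\right)\right)\right) + 4 = \left(26683 - 9108\right) + 4 = 17575 + 4 = 17579$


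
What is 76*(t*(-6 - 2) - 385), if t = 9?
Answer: -34732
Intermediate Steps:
76*(t*(-6 - 2) - 385) = 76*(9*(-6 - 2) - 385) = 76*(9*(-8) - 385) = 76*(-72 - 385) = 76*(-457) = -34732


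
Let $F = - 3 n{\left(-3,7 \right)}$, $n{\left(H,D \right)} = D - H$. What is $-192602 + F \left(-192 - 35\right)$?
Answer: $-185792$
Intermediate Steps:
$F = -30$ ($F = - 3 \left(7 - -3\right) = - 3 \left(7 + 3\right) = \left(-3\right) 10 = -30$)
$-192602 + F \left(-192 - 35\right) = -192602 - 30 \left(-192 - 35\right) = -192602 - -6810 = -192602 + 6810 = -185792$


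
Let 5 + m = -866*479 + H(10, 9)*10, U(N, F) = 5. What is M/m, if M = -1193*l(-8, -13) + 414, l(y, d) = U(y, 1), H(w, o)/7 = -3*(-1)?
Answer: 427/31893 ≈ 0.013389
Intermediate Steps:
H(w, o) = 21 (H(w, o) = 7*(-3*(-1)) = 7*3 = 21)
l(y, d) = 5
m = -414609 (m = -5 + (-866*479 + 21*10) = -5 + (-414814 + 210) = -5 - 414604 = -414609)
M = -5551 (M = -1193*5 + 414 = -5965 + 414 = -5551)
M/m = -5551/(-414609) = -5551*(-1/414609) = 427/31893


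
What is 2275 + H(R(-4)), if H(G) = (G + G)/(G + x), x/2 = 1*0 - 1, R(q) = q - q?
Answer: 2275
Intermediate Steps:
R(q) = 0
x = -2 (x = 2*(1*0 - 1) = 2*(0 - 1) = 2*(-1) = -2)
H(G) = 2*G/(-2 + G) (H(G) = (G + G)/(G - 2) = (2*G)/(-2 + G) = 2*G/(-2 + G))
2275 + H(R(-4)) = 2275 + 2*0/(-2 + 0) = 2275 + 2*0/(-2) = 2275 + 2*0*(-1/2) = 2275 + 0 = 2275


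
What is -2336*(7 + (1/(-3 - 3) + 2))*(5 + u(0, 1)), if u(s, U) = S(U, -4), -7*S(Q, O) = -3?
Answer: -2352352/21 ≈ -1.1202e+5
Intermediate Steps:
S(Q, O) = 3/7 (S(Q, O) = -⅐*(-3) = 3/7)
u(s, U) = 3/7
-2336*(7 + (1/(-3 - 3) + 2))*(5 + u(0, 1)) = -2336*(7 + (1/(-3 - 3) + 2))*(5 + 3/7) = -2336*(7 + (1/(-6) + 2))*38/7 = -2336*(7 + (-⅙ + 2))*38/7 = -2336*(7 + 11/6)*38/7 = -61904*38/(3*7) = -2336*1007/21 = -2352352/21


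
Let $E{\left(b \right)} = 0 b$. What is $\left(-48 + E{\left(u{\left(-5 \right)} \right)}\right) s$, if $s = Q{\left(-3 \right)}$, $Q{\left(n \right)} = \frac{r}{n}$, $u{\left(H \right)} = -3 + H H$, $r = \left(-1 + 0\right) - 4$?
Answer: $-80$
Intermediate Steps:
$r = -5$ ($r = -1 - 4 = -5$)
$u{\left(H \right)} = -3 + H^{2}$
$Q{\left(n \right)} = - \frac{5}{n}$
$s = \frac{5}{3}$ ($s = - \frac{5}{-3} = \left(-5\right) \left(- \frac{1}{3}\right) = \frac{5}{3} \approx 1.6667$)
$E{\left(b \right)} = 0$
$\left(-48 + E{\left(u{\left(-5 \right)} \right)}\right) s = \left(-48 + 0\right) \frac{5}{3} = \left(-48\right) \frac{5}{3} = -80$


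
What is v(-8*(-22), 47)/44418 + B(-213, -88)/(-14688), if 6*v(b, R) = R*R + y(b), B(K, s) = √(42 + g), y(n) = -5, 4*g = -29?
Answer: 551/66627 - √139/29376 ≈ 0.0078686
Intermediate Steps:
g = -29/4 (g = (¼)*(-29) = -29/4 ≈ -7.2500)
B(K, s) = √139/2 (B(K, s) = √(42 - 29/4) = √(139/4) = √139/2)
v(b, R) = -⅚ + R²/6 (v(b, R) = (R*R - 5)/6 = (R² - 5)/6 = (-5 + R²)/6 = -⅚ + R²/6)
v(-8*(-22), 47)/44418 + B(-213, -88)/(-14688) = (-⅚ + (⅙)*47²)/44418 + (√139/2)/(-14688) = (-⅚ + (⅙)*2209)*(1/44418) + (√139/2)*(-1/14688) = (-⅚ + 2209/6)*(1/44418) - √139/29376 = (1102/3)*(1/44418) - √139/29376 = 551/66627 - √139/29376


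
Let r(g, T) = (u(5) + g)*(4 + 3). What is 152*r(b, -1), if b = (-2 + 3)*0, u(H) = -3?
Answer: -3192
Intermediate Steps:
b = 0 (b = 1*0 = 0)
r(g, T) = -21 + 7*g (r(g, T) = (-3 + g)*(4 + 3) = (-3 + g)*7 = -21 + 7*g)
152*r(b, -1) = 152*(-21 + 7*0) = 152*(-21 + 0) = 152*(-21) = -3192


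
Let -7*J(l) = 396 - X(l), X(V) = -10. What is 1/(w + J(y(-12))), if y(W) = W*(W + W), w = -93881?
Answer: -1/93939 ≈ -1.0645e-5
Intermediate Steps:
y(W) = 2*W² (y(W) = W*(2*W) = 2*W²)
J(l) = -58 (J(l) = -(396 - 1*(-10))/7 = -(396 + 10)/7 = -⅐*406 = -58)
1/(w + J(y(-12))) = 1/(-93881 - 58) = 1/(-93939) = -1/93939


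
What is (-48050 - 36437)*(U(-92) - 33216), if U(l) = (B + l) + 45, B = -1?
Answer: 2810375568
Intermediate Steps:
U(l) = 44 + l (U(l) = (-1 + l) + 45 = 44 + l)
(-48050 - 36437)*(U(-92) - 33216) = (-48050 - 36437)*((44 - 92) - 33216) = -84487*(-48 - 33216) = -84487*(-33264) = 2810375568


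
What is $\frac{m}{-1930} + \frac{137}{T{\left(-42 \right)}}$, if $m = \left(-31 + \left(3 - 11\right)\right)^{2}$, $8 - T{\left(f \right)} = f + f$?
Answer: $\frac{62239}{88780} \approx 0.70105$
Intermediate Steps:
$T{\left(f \right)} = 8 - 2 f$ ($T{\left(f \right)} = 8 - \left(f + f\right) = 8 - 2 f$)
$m = 1521$ ($m = \left(-31 + \left(3 - 11\right)\right)^{2} = \left(-31 - 8\right)^{2} = \left(-39\right)^{2} = 1521$)
$\frac{m}{-1930} + \frac{137}{T{\left(-42 \right)}} = \frac{1521}{-1930} + \frac{137}{8 - -84} = 1521 \left(- \frac{1}{1930}\right) + \frac{137}{8 + 84} = - \frac{1521}{1930} + \frac{137}{92} = \frac{62239}{88780}$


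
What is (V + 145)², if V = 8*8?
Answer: 43681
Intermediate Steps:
V = 64
(V + 145)² = (64 + 145)² = 209² = 43681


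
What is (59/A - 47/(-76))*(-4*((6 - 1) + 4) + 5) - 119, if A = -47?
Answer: -354543/3572 ≈ -99.256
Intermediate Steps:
(59/A - 47/(-76))*(-4*((6 - 1) + 4) + 5) - 119 = (59/(-47) - 47/(-76))*(-4*((6 - 1) + 4) + 5) - 119 = (59*(-1/47) - 47*(-1/76))*(-4*(5 + 4) + 5) - 119 = (-59/47 + 47/76)*(-4*9 + 5) - 119 = -2275*(-36 + 5)/3572 - 119 = -2275/3572*(-31) - 119 = 70525/3572 - 119 = -354543/3572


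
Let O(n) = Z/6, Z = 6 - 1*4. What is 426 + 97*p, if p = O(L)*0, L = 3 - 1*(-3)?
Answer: 426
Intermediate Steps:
Z = 2 (Z = 6 - 4 = 2)
L = 6 (L = 3 + 3 = 6)
O(n) = ⅓ (O(n) = 2/6 = 2*(⅙) = ⅓)
p = 0 (p = (⅓)*0 = 0)
426 + 97*p = 426 + 97*0 = 426 + 0 = 426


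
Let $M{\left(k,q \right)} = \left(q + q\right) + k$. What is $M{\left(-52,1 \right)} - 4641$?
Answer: $-4691$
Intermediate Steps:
$M{\left(k,q \right)} = k + 2 q$ ($M{\left(k,q \right)} = 2 q + k = k + 2 q$)
$M{\left(-52,1 \right)} - 4641 = \left(-52 + 2 \cdot 1\right) - 4641 = \left(-52 + 2\right) - 4641 = -50 - 4641 = -4691$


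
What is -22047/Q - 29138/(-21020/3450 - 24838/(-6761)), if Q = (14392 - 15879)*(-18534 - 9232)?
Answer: 701542598819314689/58242068110376 ≈ 12045.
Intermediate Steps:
Q = 41288042 (Q = -1487*(-27766) = 41288042)
-22047/Q - 29138/(-21020/3450 - 24838/(-6761)) = -22047/41288042 - 29138/(-21020/3450 - 24838/(-6761)) = -22047*1/41288042 - 29138/(-21020*1/3450 - 24838*(-1/6761)) = -22047/41288042 - 29138/(-2102/345 + 24838/6761) = -22047/41288042 - 29138/(-5642512/2332545) = -22047/41288042 - 29138*(-2332545/5642512) = -22047/41288042 + 33982848105/2821256 = 701542598819314689/58242068110376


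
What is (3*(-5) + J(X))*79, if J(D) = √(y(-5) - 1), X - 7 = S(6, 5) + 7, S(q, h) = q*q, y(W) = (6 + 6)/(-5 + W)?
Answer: -1185 + 79*I*√55/5 ≈ -1185.0 + 117.18*I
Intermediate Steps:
y(W) = 12/(-5 + W)
S(q, h) = q²
X = 50 (X = 7 + (6² + 7) = 7 + (36 + 7) = 7 + 43 = 50)
J(D) = I*√55/5 (J(D) = √(12/(-5 - 5) - 1) = √(12/(-10) - 1) = √(12*(-⅒) - 1) = √(-6/5 - 1) = √(-11/5) = I*√55/5)
(3*(-5) + J(X))*79 = (3*(-5) + I*√55/5)*79 = (-15 + I*√55/5)*79 = -1185 + 79*I*√55/5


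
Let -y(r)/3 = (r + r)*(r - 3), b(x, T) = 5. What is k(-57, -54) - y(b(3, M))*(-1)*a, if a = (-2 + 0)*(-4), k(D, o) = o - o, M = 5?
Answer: -480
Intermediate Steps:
k(D, o) = 0
a = 8 (a = -2*(-4) = 8)
y(r) = -6*r*(-3 + r) (y(r) = -3*(r + r)*(r - 3) = -3*2*r*(-3 + r) = -6*r*(-3 + r))
k(-57, -54) - y(b(3, M))*(-1)*a = 0 - (6*5*(3 - 1*5))*(-1)*8 = 0 - (6*5*(3 - 5))*(-1)*8 = 0 - (6*5*(-2))*(-1)*8 = 0 - (-60*(-1))*8 = 0 - 60*8 = 0 - 1*480 = 0 - 480 = -480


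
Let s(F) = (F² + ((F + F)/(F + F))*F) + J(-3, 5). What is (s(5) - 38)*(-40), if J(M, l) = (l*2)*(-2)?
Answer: 1120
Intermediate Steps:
J(M, l) = -4*l (J(M, l) = (2*l)*(-2) = -4*l)
s(F) = -20 + F + F² (s(F) = (F² + ((F + F)/(F + F))*F) - 4*5 = (F² + ((2*F)/((2*F)))*F) - 20 = (F² + ((2*F)*(1/(2*F)))*F) - 20 = (F² + 1*F) - 20 = (F² + F) - 20 = (F + F²) - 20 = -20 + F + F²)
(s(5) - 38)*(-40) = ((-20 + 5 + 5²) - 38)*(-40) = ((-20 + 5 + 25) - 38)*(-40) = (10 - 38)*(-40) = -28*(-40) = 1120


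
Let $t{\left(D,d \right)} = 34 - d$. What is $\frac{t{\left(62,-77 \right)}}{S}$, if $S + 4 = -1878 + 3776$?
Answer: $\frac{111}{1894} \approx 0.058606$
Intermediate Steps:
$S = 1894$ ($S = -4 + \left(-1878 + 3776\right) = -4 + 1898 = 1894$)
$\frac{t{\left(62,-77 \right)}}{S} = \frac{34 - -77}{1894} = \left(34 + 77\right) \frac{1}{1894} = 111 \cdot \frac{1}{1894} = \frac{111}{1894}$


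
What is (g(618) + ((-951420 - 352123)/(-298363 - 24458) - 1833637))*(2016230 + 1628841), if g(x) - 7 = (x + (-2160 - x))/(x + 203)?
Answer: -1771423085842714595477/265036041 ≈ -6.6837e+12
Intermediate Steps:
g(x) = 7 - 2160/(203 + x) (g(x) = 7 + (x + (-2160 - x))/(x + 203) = 7 - 2160/(203 + x))
(g(618) + ((-951420 - 352123)/(-298363 - 24458) - 1833637))*(2016230 + 1628841) = ((-739 + 7*618)/(203 + 618) + ((-951420 - 352123)/(-298363 - 24458) - 1833637))*(2016230 + 1628841) = ((-739 + 4326)/821 + (-1303543/(-322821) - 1833637))*3645071 = ((1/821)*3587 + (-1303543*(-1/322821) - 1833637))*3645071 = (3587/821 + (1303543/322821 - 1833637))*3645071 = (3587/821 - 591935226434/322821)*3645071 = -485977662943387/265036041*3645071 = -1771423085842714595477/265036041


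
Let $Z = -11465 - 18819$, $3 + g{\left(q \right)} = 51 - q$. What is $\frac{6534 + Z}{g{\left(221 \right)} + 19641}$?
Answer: $- \frac{11875}{9734} \approx -1.22$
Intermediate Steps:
$g{\left(q \right)} = 48 - q$ ($g{\left(q \right)} = -3 - \left(-51 + q\right) = 48 - q$)
$Z = -30284$
$\frac{6534 + Z}{g{\left(221 \right)} + 19641} = \frac{6534 - 30284}{\left(48 - 221\right) + 19641} = - \frac{23750}{\left(48 - 221\right) + 19641} = - \frac{23750}{-173 + 19641} = - \frac{23750}{19468} = \left(-23750\right) \frac{1}{19468} = - \frac{11875}{9734}$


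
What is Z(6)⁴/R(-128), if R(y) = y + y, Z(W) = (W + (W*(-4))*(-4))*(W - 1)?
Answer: -4228250625/16 ≈ -2.6427e+8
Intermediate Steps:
Z(W) = 17*W*(-1 + W) (Z(W) = (W - 4*W*(-4))*(-1 + W) = (W + 16*W)*(-1 + W) = (17*W)*(-1 + W) = 17*W*(-1 + W))
R(y) = 2*y
Z(6)⁴/R(-128) = (17*6*(-1 + 6))⁴/((2*(-128))) = (17*6*5)⁴/(-256) = 510⁴*(-1/256) = 67652010000*(-1/256) = -4228250625/16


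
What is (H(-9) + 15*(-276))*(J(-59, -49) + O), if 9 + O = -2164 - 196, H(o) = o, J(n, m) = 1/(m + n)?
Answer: 117948233/12 ≈ 9.8290e+6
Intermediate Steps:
O = -2369 (O = -9 + (-2164 - 196) = -9 - 2360 = -2369)
(H(-9) + 15*(-276))*(J(-59, -49) + O) = (-9 + 15*(-276))*(1/(-49 - 59) - 2369) = (-9 - 4140)*(1/(-108) - 2369) = -4149*(-1/108 - 2369) = -4149*(-255853/108) = 117948233/12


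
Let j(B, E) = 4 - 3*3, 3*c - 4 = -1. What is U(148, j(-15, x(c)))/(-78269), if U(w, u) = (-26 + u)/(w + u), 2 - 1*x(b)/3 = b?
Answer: 31/11192467 ≈ 2.7697e-6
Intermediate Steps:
c = 1 (c = 4/3 + (1/3)*(-1) = 4/3 - 1/3 = 1)
x(b) = 6 - 3*b
j(B, E) = -5 (j(B, E) = 4 - 9 = -5)
U(w, u) = (-26 + u)/(u + w)
U(148, j(-15, x(c)))/(-78269) = ((-26 - 5)/(-5 + 148))/(-78269) = (-31/143)*(-1/78269) = ((1/143)*(-31))*(-1/78269) = -31/143*(-1/78269) = 31/11192467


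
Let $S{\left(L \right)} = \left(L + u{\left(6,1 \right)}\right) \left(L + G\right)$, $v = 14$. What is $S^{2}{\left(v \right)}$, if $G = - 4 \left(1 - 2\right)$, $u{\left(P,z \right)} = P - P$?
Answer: $63504$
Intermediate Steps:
$u{\left(P,z \right)} = 0$
$G = 4$ ($G = \left(-4\right) \left(-1\right) = 4$)
$S{\left(L \right)} = L \left(4 + L\right)$ ($S{\left(L \right)} = \left(L + 0\right) \left(L + 4\right) = L \left(4 + L\right)$)
$S^{2}{\left(v \right)} = \left(14 \left(4 + 14\right)\right)^{2} = \left(14 \cdot 18\right)^{2} = 252^{2} = 63504$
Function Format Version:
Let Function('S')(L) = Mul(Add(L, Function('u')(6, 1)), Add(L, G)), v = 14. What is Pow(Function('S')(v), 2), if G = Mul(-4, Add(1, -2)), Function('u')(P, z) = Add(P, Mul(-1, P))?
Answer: 63504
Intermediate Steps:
Function('u')(P, z) = 0
G = 4 (G = Mul(-4, -1) = 4)
Function('S')(L) = Mul(L, Add(4, L)) (Function('S')(L) = Mul(Add(L, 0), Add(L, 4)) = Mul(L, Add(4, L)))
Pow(Function('S')(v), 2) = Pow(Mul(14, Add(4, 14)), 2) = Pow(Mul(14, 18), 2) = Pow(252, 2) = 63504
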